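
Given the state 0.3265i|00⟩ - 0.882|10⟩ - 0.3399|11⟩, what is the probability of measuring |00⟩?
0.1066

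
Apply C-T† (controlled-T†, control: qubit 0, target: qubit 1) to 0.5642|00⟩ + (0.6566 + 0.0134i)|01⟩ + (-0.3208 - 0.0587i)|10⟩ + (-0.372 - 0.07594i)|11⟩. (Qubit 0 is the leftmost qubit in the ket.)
0.5642|00⟩ + (0.6566 + 0.0134i)|01⟩ + (-0.3208 - 0.0587i)|10⟩ + (-0.3167 + 0.2093i)|11⟩

C-T† leaves the control-|0⟩ kets |00⟩, |01⟩ unchanged and applies T† to qubit 1 on the control-|1⟩ pair (|10⟩, |11⟩).
T† = [[1, 0], [0, (1/√2 - (1/√2)i)]].
With a = amp(|10⟩) = (-0.3208 - 0.0587i) and b = amp(|11⟩) = (-0.372 - 0.07594i):
new amp(|10⟩) = (1)·a = (-0.3208 - 0.0587i)
new amp(|11⟩) = (1/√2 - (1/√2)i)·b = (-0.3167 + 0.2093i)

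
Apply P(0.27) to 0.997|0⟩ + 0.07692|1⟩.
0.997|0⟩ + (0.07413 + 0.02052i)|1⟩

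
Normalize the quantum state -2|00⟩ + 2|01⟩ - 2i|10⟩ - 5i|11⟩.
-0.3288|00⟩ + 0.3288|01⟩ - 0.3288i|10⟩ - 0.822i|11⟩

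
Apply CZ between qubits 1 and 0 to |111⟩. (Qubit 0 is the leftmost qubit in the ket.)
-|111⟩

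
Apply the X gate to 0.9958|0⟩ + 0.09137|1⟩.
0.09137|0⟩ + 0.9958|1⟩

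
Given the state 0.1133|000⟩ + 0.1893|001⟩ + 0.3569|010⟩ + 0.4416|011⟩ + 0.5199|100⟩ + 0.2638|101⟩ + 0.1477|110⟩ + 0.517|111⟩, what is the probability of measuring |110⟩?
0.02182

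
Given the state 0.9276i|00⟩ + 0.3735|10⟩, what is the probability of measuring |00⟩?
0.8604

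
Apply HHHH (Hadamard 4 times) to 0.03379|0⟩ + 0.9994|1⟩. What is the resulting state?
0.03379|0⟩ + 0.9994|1⟩

H² = I, so an even number of Hadamards cancels: H^4 = I and the state is unchanged.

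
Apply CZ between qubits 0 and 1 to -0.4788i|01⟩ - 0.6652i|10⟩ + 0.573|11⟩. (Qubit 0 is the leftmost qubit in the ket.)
-0.4788i|01⟩ - 0.6652i|10⟩ - 0.573|11⟩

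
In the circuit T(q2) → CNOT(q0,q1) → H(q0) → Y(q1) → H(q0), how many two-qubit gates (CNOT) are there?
1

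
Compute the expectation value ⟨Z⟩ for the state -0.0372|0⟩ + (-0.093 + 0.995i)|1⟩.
-0.9973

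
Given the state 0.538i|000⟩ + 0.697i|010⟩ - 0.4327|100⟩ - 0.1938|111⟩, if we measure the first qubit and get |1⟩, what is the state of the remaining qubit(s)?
-0.9126|00⟩ - 0.4088|11⟩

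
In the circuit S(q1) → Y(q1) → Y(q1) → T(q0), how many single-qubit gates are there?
4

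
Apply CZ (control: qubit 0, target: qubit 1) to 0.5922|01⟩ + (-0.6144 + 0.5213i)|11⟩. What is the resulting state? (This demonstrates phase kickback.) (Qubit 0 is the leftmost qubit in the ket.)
0.5922|01⟩ + (0.6144 - 0.5213i)|11⟩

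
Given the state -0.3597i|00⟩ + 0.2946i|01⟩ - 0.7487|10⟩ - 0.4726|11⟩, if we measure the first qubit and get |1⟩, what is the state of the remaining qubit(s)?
-0.8456|0⟩ - 0.5338|1⟩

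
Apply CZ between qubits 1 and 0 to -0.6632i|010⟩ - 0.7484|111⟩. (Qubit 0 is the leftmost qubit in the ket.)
-0.6632i|010⟩ + 0.7484|111⟩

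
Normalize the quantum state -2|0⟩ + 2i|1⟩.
-1/√2|0⟩ + (1/√2)i|1⟩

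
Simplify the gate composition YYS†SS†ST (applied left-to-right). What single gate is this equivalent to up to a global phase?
T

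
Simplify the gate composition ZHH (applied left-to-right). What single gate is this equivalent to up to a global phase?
Z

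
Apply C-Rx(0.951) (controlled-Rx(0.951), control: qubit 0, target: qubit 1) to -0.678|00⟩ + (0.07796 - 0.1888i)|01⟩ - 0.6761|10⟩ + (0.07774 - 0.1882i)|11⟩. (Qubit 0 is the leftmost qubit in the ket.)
-0.678|00⟩ + (0.07796 - 0.1888i)|01⟩ + (-0.6873 - 0.03559i)|10⟩ + (0.06912 + 0.1422i)|11⟩

C-Rx(0.951) leaves the control-|0⟩ kets |00⟩, |01⟩ unchanged and applies Rx(0.951) to qubit 1 on the control-|1⟩ pair (|10⟩, |11⟩).
Rx(0.951) = [[cos(θ/2), −i·sin(θ/2)], [−i·sin(θ/2), cos(θ/2)]]; θ = 0.951, cos(θ/2) ≈ 0.889064, sin(θ/2) ≈ 0.457783.
With a = amp(|10⟩) = -0.6761 and b = amp(|11⟩) = (0.07774 - 0.1882i):
new amp(|10⟩) = (0.889064)·a + (-0.457783i)·b = (-0.6873 - 0.03559i)
new amp(|11⟩) = (-0.457783i)·a + (0.889064)·b = (0.06912 + 0.1422i)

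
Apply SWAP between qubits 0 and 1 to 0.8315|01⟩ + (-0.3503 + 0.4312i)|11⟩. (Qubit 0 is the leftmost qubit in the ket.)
0.8315|10⟩ + (-0.3503 + 0.4312i)|11⟩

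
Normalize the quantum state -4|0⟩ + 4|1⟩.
-1/√2|0⟩ + 1/√2|1⟩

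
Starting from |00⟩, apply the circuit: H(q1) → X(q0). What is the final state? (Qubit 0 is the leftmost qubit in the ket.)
1/√2|10⟩ + 1/√2|11⟩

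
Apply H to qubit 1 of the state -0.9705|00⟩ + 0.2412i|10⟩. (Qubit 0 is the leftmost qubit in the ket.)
-0.6862|00⟩ - 0.6862|01⟩ + 0.1706i|10⟩ + 0.1706i|11⟩

H on qubit 1 mixes each pair of kets that differ only in qubit 1: amplitudes (a, b) of (|…0…⟩, |…1…⟩) become ((a + b)/√2, (a − b)/√2). Kets absent from the input have amplitude 0.
(|00⟩, |01⟩): (a, b) = (-0.9705, 0) → (-0.6862, -0.6862)
(|10⟩, |11⟩): (a, b) = (0.2412i, 0) → (0.1706i, 0.1706i)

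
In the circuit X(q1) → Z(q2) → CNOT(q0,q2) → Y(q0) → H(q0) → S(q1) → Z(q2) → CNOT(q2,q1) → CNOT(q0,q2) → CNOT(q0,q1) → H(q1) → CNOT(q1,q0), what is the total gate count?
12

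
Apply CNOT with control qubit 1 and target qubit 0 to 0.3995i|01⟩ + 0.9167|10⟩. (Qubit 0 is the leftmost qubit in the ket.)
0.9167|10⟩ + 0.3995i|11⟩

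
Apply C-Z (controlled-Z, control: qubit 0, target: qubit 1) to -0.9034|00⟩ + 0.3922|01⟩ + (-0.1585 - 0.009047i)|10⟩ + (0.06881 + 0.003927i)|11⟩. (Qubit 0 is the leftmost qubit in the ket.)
-0.9034|00⟩ + 0.3922|01⟩ + (-0.1585 - 0.009047i)|10⟩ + (-0.06881 - 0.003927i)|11⟩

C-Z leaves the control-|0⟩ kets |00⟩, |01⟩ unchanged and applies Z to qubit 1 on the control-|1⟩ pair (|10⟩, |11⟩).
Z = [[1, 0], [0, -1]].
With a = amp(|10⟩) = (-0.1585 - 0.009047i) and b = amp(|11⟩) = (0.06881 + 0.003927i):
new amp(|10⟩) = (1)·a = (-0.1585 - 0.009047i)
new amp(|11⟩) = (-1)·b = (-0.06881 - 0.003927i)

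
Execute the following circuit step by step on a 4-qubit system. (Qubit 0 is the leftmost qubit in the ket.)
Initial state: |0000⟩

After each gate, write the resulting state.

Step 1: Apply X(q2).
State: |0010⟩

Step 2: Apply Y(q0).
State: i|1010⟩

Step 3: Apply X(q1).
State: i|1110⟩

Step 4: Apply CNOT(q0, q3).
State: i|1111⟩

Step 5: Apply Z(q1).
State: -i|1111⟩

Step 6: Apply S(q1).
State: |1111⟩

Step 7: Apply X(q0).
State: |0111⟩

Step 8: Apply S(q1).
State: i|0111⟩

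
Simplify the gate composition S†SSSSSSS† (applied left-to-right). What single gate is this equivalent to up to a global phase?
I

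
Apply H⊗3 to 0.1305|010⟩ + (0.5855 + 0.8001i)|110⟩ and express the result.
(0.2531 + 0.2829i)|000⟩ + (0.2531 + 0.2829i)|001⟩ + (-0.2531 - 0.2829i)|010⟩ + (-0.2531 - 0.2829i)|011⟩ + (-0.1609 - 0.2829i)|100⟩ + (-0.1609 - 0.2829i)|101⟩ + (0.1609 + 0.2829i)|110⟩ + (0.1609 + 0.2829i)|111⟩

H⊗3 gives amp(|y⟩) = (1/2√2) Σ_x (−1)^(x·y) amp(|x⟩), where x·y is the number of positions in which both x and y have a 1.
|000⟩: (0.1305 + (0.5855 + 0.8001i))/(2√2) = (0.2531 + 0.2829i)
|001⟩: (0.1305 + (0.5855 + 0.8001i))/(2√2) = (0.2531 + 0.2829i)
|010⟩: (-0.1305 - (0.5855 + 0.8001i))/(2√2) = (-0.2531 - 0.2829i)
|011⟩: (-0.1305 - (0.5855 + 0.8001i))/(2√2) = (-0.2531 - 0.2829i)
|100⟩: (0.1305 - (0.5855 + 0.8001i))/(2√2) = (-0.1609 - 0.2829i)
|101⟩: (0.1305 - (0.5855 + 0.8001i))/(2√2) = (-0.1609 - 0.2829i)
|110⟩: (-0.1305 + (0.5855 + 0.8001i))/(2√2) = (0.1609 + 0.2829i)
|111⟩: (-0.1305 + (0.5855 + 0.8001i))/(2√2) = (0.1609 + 0.2829i)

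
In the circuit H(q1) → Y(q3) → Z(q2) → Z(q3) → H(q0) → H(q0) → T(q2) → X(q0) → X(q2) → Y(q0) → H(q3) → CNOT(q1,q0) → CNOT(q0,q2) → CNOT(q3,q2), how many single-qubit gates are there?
11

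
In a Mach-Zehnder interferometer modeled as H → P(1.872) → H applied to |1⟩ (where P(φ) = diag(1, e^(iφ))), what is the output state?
(0.6483 - 0.4775i)|0⟩ + (0.3517 + 0.4775i)|1⟩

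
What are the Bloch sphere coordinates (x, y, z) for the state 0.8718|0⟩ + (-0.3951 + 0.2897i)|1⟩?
(-0.6889, 0.5051, 0.52)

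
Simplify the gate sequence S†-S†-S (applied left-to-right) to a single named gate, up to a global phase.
S†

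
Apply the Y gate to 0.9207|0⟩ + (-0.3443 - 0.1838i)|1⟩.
(-0.1838 + 0.3443i)|0⟩ + 0.9207i|1⟩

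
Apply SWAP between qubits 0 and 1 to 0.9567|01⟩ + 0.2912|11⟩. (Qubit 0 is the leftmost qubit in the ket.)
0.9567|10⟩ + 0.2912|11⟩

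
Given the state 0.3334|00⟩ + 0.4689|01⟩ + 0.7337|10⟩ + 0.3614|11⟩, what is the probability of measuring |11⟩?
0.1306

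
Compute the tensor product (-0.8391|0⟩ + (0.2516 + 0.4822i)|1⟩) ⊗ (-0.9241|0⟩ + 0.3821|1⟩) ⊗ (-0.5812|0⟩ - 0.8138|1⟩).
-0.4507|000⟩ - 0.631|001⟩ + 0.1863|010⟩ + 0.2609|011⟩ + (0.1351 + 0.259i)|100⟩ + (0.1892 + 0.3626i)|101⟩ + (-0.05587 - 0.1071i)|110⟩ + (-0.07824 - 0.1499i)|111⟩

amp(|b₁b₂…⟩) = product of the factor amplitudes for bits b₁, b₂, …; only kets whose every factor amplitude is nonzero survive.
|000⟩: (-0.8391)(-0.9241)(-0.5812) = -0.4507
|001⟩: (-0.8391)(-0.9241)(-0.8138) = -0.631
|010⟩: (-0.8391)(0.3821)(-0.5812) = 0.1863
|011⟩: (-0.8391)(0.3821)(-0.8138) = 0.2609
|100⟩: (0.2516 + 0.4822i)(-0.9241)(-0.5812) = (0.1351 + 0.259i)
|101⟩: (0.2516 + 0.4822i)(-0.9241)(-0.8138) = (0.1892 + 0.3626i)
|110⟩: (0.2516 + 0.4822i)(0.3821)(-0.5812) = (-0.05587 - 0.1071i)
|111⟩: (0.2516 + 0.4822i)(0.3821)(-0.8138) = (-0.07824 - 0.1499i)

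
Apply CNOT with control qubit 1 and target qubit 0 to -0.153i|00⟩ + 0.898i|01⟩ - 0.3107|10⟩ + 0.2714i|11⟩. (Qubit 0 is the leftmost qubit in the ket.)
-0.153i|00⟩ + 0.2714i|01⟩ - 0.3107|10⟩ + 0.898i|11⟩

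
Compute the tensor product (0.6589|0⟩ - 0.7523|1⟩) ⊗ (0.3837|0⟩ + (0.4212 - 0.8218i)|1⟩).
0.2528|00⟩ + (0.2775 - 0.5415i)|01⟩ - 0.2887|10⟩ + (-0.3169 + 0.6182i)|11⟩

amp(|b₁b₂…⟩) = product of the factor amplitudes for bits b₁, b₂, …; only kets whose every factor amplitude is nonzero survive.
|00⟩: (0.6589)(0.3837) = 0.2528
|01⟩: (0.6589)(0.4212 - 0.8218i) = (0.2775 - 0.5415i)
|10⟩: (-0.7523)(0.3837) = -0.2887
|11⟩: (-0.7523)(0.4212 - 0.8218i) = (-0.3169 + 0.6182i)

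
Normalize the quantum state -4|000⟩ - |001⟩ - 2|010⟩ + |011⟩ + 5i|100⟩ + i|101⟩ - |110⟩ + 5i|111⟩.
-0.465|000⟩ - 0.1162|001⟩ - 0.2325|010⟩ + 0.1162|011⟩ + 0.5812i|100⟩ + 0.1162i|101⟩ - 0.1162|110⟩ + 0.5812i|111⟩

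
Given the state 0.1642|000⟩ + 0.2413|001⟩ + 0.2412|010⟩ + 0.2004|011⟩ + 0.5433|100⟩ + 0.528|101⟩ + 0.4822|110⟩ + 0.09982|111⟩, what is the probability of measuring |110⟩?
0.2325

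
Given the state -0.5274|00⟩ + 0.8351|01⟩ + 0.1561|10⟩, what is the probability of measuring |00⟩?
0.2782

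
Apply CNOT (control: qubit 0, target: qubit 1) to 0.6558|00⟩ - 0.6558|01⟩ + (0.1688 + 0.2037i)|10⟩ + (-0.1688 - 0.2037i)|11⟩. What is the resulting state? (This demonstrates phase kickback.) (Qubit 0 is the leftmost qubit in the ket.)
0.6558|00⟩ - 0.6558|01⟩ + (-0.1688 - 0.2037i)|10⟩ + (0.1688 + 0.2037i)|11⟩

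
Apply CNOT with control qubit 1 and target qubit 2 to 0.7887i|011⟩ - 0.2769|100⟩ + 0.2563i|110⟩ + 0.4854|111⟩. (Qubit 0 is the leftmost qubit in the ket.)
0.7887i|010⟩ - 0.2769|100⟩ + 0.4854|110⟩ + 0.2563i|111⟩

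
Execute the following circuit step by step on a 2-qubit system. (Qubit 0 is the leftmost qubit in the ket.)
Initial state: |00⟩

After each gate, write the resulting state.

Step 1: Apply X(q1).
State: |01⟩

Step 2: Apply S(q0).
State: |01⟩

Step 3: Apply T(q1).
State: (1/√2 + (1/√2)i)|01⟩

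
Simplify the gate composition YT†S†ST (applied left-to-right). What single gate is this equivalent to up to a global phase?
Y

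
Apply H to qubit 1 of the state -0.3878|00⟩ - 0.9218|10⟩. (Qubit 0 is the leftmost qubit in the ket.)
-0.2742|00⟩ - 0.2742|01⟩ - 0.6518|10⟩ - 0.6518|11⟩

H on qubit 1 mixes each pair of kets that differ only in qubit 1: amplitudes (a, b) of (|…0…⟩, |…1…⟩) become ((a + b)/√2, (a − b)/√2). Kets absent from the input have amplitude 0.
(|00⟩, |01⟩): (a, b) = (-0.3878, 0) → (-0.2742, -0.2742)
(|10⟩, |11⟩): (a, b) = (-0.9218, 0) → (-0.6518, -0.6518)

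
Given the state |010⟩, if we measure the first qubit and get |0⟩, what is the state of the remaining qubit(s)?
|10⟩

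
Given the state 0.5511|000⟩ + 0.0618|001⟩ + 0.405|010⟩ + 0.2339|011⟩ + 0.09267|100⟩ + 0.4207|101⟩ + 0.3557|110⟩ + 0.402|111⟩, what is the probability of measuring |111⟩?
0.1616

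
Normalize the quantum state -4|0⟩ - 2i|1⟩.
-0.8944|0⟩ - (1/√5)i|1⟩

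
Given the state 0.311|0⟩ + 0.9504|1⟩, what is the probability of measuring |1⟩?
0.9033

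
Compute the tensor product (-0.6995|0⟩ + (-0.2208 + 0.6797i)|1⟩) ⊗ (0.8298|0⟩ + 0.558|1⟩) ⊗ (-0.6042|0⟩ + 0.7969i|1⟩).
0.3507|000⟩ - 0.4626i|001⟩ + 0.2358|010⟩ - 0.311i|011⟩ + (0.1107 - 0.3408i)|100⟩ + (-0.4495 - 0.146i)|101⟩ + (0.07444 - 0.2292i)|110⟩ + (-0.3022 - 0.09818i)|111⟩

amp(|b₁b₂…⟩) = product of the factor amplitudes for bits b₁, b₂, …; only kets whose every factor amplitude is nonzero survive.
|000⟩: (-0.6995)(0.8298)(-0.6042) = 0.3507
|001⟩: (-0.6995)(0.8298)(0.7969i) = -0.4626i
|010⟩: (-0.6995)(0.558)(-0.6042) = 0.2358
|011⟩: (-0.6995)(0.558)(0.7969i) = -0.311i
|100⟩: (-0.2208 + 0.6797i)(0.8298)(-0.6042) = (0.1107 - 0.3408i)
|101⟩: (-0.2208 + 0.6797i)(0.8298)(0.7969i) = (-0.4495 - 0.146i)
|110⟩: (-0.2208 + 0.6797i)(0.558)(-0.6042) = (0.07444 - 0.2292i)
|111⟩: (-0.2208 + 0.6797i)(0.558)(0.7969i) = (-0.3022 - 0.09818i)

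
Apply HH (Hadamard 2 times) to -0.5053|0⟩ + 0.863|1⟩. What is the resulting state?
-0.5053|0⟩ + 0.863|1⟩

H² = I, so an even number of Hadamards cancels: H^2 = I and the state is unchanged.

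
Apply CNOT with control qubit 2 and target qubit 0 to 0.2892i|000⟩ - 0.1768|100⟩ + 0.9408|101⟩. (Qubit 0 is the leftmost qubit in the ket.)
0.2892i|000⟩ + 0.9408|001⟩ - 0.1768|100⟩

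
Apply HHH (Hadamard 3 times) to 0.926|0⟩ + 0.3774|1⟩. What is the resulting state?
0.9216|0⟩ + 0.3879|1⟩

H² = I, so H^3 = H: a single Hadamard. With (a, b) = (0.926, 0.3774), H gives ((a + b)/√2, (a − b)/√2) = (0.9216, 0.3879).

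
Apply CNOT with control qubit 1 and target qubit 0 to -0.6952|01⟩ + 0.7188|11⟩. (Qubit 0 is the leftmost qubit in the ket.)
0.7188|01⟩ - 0.6952|11⟩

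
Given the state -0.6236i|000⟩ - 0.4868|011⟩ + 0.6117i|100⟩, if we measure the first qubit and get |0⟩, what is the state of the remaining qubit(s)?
-0.7883i|00⟩ - 0.6153|11⟩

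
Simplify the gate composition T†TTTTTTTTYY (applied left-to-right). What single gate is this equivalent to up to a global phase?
T†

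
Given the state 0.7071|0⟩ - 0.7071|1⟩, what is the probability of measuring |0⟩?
0.5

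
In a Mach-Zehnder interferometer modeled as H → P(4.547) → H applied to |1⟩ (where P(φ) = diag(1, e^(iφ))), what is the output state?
(0.5823 + 0.4932i)|0⟩ + (0.4177 - 0.4932i)|1⟩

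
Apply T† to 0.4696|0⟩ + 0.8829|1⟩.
0.4696|0⟩ + (0.6243 - 0.6243i)|1⟩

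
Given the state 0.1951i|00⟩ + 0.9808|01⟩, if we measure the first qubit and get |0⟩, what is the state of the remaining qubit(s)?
0.1951i|0⟩ + 0.9808|1⟩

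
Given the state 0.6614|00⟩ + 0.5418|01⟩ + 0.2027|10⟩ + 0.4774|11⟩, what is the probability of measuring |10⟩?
0.04109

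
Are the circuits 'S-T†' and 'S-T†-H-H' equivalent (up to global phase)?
Yes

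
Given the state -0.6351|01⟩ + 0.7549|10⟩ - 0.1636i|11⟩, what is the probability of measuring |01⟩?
0.4034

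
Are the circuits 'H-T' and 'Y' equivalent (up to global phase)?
No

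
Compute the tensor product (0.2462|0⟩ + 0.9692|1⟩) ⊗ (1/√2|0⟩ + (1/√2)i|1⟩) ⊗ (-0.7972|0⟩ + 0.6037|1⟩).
-0.1388|000⟩ + 0.1051|001⟩ - 0.1388i|010⟩ + 0.1051i|011⟩ - 0.5463|100⟩ + 0.4137|101⟩ - 0.5463i|110⟩ + 0.4137i|111⟩

amp(|b₁b₂…⟩) = product of the factor amplitudes for bits b₁, b₂, …; only kets whose every factor amplitude is nonzero survive.
|000⟩: (0.2462)(1/√2)(-0.7972) = -0.1388
|001⟩: (0.2462)(1/√2)(0.6037) = 0.1051
|010⟩: (0.2462)((1/√2)i)(-0.7972) = -0.1388i
|011⟩: (0.2462)((1/√2)i)(0.6037) = 0.1051i
|100⟩: (0.9692)(1/√2)(-0.7972) = -0.5463
|101⟩: (0.9692)(1/√2)(0.6037) = 0.4137
|110⟩: (0.9692)((1/√2)i)(-0.7972) = -0.5463i
|111⟩: (0.9692)((1/√2)i)(0.6037) = 0.4137i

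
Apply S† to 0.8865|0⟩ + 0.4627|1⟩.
0.8865|0⟩ - 0.4627i|1⟩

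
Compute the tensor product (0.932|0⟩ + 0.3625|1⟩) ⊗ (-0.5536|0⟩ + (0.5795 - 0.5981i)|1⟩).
-0.516|00⟩ + (0.5401 - 0.5574i)|01⟩ - 0.2007|10⟩ + (0.2101 - 0.2168i)|11⟩

amp(|b₁b₂…⟩) = product of the factor amplitudes for bits b₁, b₂, …; only kets whose every factor amplitude is nonzero survive.
|00⟩: (0.932)(-0.5536) = -0.516
|01⟩: (0.932)(0.5795 - 0.5981i) = (0.5401 - 0.5574i)
|10⟩: (0.3625)(-0.5536) = -0.2007
|11⟩: (0.3625)(0.5795 - 0.5981i) = (0.2101 - 0.2168i)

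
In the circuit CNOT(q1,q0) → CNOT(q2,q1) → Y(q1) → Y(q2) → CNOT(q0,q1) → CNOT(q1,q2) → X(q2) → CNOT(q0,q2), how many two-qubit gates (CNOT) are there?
5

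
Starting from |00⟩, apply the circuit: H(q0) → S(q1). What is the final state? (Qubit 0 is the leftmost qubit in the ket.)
1/√2|00⟩ + 1/√2|10⟩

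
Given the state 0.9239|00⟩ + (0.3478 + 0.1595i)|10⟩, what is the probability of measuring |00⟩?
0.8536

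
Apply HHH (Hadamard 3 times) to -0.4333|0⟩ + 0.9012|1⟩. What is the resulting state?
0.3309|0⟩ - 0.9436|1⟩

H² = I, so H^3 = H: a single Hadamard. With (a, b) = (-0.4333, 0.9012), H gives ((a + b)/√2, (a − b)/√2) = (0.3309, -0.9436).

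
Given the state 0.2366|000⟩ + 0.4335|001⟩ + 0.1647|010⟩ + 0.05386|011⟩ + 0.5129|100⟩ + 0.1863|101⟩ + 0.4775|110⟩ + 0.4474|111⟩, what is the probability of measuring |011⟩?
0.002901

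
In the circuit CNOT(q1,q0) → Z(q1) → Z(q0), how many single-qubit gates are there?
2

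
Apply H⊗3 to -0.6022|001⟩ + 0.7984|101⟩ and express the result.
0.06937|000⟩ - 0.06937|001⟩ + 0.06937|010⟩ - 0.06937|011⟩ - 0.4952|100⟩ + 0.4952|101⟩ - 0.4952|110⟩ + 0.4952|111⟩

H⊗3 gives amp(|y⟩) = (1/2√2) Σ_x (−1)^(x·y) amp(|x⟩), where x·y is the number of positions in which both x and y have a 1.
|000⟩: (-0.6022 + 0.7984)/(2√2) = 0.06937
|001⟩: (0.6022 - 0.7984)/(2√2) = -0.06937
|010⟩: (-0.6022 + 0.7984)/(2√2) = 0.06937
|011⟩: (0.6022 - 0.7984)/(2√2) = -0.06937
|100⟩: (-0.6022 - 0.7984)/(2√2) = -0.4952
|101⟩: (0.6022 + 0.7984)/(2√2) = 0.4952
|110⟩: (-0.6022 - 0.7984)/(2√2) = -0.4952
|111⟩: (0.6022 + 0.7984)/(2√2) = 0.4952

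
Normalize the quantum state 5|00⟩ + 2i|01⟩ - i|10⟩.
0.9129|00⟩ + 0.3651i|01⟩ - 0.1826i|10⟩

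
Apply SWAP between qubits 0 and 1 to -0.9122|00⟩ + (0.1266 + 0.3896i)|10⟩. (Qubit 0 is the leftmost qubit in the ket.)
-0.9122|00⟩ + (0.1266 + 0.3896i)|01⟩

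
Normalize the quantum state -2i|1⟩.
-i|1⟩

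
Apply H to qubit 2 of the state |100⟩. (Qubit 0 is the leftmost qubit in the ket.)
1/√2|100⟩ + 1/√2|101⟩

H on qubit 2 mixes each pair of kets that differ only in qubit 2: amplitudes (a, b) of (|…0…⟩, |…1…⟩) become ((a + b)/√2, (a − b)/√2). Kets absent from the input have amplitude 0.
(|100⟩, |101⟩): (a, b) = (1, 0) → (1/√2, 1/√2)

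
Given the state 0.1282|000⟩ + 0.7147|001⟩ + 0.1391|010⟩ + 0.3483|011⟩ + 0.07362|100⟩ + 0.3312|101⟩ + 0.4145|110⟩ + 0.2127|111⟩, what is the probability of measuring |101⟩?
0.1097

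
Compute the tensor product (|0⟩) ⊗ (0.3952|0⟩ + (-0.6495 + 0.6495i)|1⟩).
0.3952|00⟩ + (-0.6495 + 0.6495i)|01⟩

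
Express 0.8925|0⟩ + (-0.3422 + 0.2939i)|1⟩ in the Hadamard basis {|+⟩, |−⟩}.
(0.3891 + 0.2078i)|+⟩ + (0.8731 - 0.2078i)|−⟩

With |ψ⟩ = α|0⟩ + β|1⟩, the Hadamard-basis coefficients are ⟨+|ψ⟩ = (α + β)/√2 and ⟨−|ψ⟩ = (α − β)/√2.
Here α = 0.8925, β = (-0.3422 + 0.2939i): (α + β)/√2 = (0.3891 + 0.2078i), (α − β)/√2 = (0.8731 - 0.2078i).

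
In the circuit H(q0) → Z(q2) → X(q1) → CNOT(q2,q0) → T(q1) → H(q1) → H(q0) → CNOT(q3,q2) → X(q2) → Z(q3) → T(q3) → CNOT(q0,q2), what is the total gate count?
12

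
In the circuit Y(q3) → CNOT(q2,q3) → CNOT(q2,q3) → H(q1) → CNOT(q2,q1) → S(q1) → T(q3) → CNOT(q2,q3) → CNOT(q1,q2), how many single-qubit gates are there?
4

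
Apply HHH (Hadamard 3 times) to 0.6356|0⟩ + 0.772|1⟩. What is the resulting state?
0.9953|0⟩ - 0.09645|1⟩

H² = I, so H^3 = H: a single Hadamard. With (a, b) = (0.6356, 0.772), H gives ((a + b)/√2, (a − b)/√2) = (0.9953, -0.09645).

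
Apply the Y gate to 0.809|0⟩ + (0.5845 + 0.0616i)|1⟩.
(0.0616 - 0.5845i)|0⟩ + 0.809i|1⟩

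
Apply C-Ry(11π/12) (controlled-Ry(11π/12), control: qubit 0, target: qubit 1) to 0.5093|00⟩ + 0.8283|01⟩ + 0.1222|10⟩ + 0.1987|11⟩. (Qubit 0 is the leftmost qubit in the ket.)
0.5093|00⟩ + 0.8283|01⟩ - 0.181|10⟩ + 0.1471|11⟩

C-Ry(11π/12) leaves the control-|0⟩ kets |00⟩, |01⟩ unchanged and applies Ry(11π/12) to qubit 1 on the control-|1⟩ pair (|10⟩, |11⟩).
Ry(11π/12) = [[cos(θ/2), −sin(θ/2)], [sin(θ/2), cos(θ/2)]]; θ = 11π/12, cos(θ/2) ≈ 0.130526, sin(θ/2) ≈ 0.991445.
With a = amp(|10⟩) = 0.1222 and b = amp(|11⟩) = 0.1987:
new amp(|10⟩) = (0.130526)·a + (-0.991445)·b = -0.181
new amp(|11⟩) = (0.991445)·a + (0.130526)·b = 0.1471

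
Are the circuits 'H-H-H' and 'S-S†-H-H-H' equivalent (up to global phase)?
Yes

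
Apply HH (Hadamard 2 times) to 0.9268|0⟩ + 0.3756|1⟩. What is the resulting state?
0.9268|0⟩ + 0.3756|1⟩

H² = I, so an even number of Hadamards cancels: H^2 = I and the state is unchanged.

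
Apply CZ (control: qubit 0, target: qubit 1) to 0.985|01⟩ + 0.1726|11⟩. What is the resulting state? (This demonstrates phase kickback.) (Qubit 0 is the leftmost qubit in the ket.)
0.985|01⟩ - 0.1726|11⟩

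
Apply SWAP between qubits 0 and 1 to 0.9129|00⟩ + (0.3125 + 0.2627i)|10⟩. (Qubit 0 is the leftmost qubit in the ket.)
0.9129|00⟩ + (0.3125 + 0.2627i)|01⟩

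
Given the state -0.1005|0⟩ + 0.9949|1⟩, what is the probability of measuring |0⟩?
0.0101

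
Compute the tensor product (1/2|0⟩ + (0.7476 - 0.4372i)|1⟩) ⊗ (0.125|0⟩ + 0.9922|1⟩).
0.0625|00⟩ + 0.4961|01⟩ + (0.09345 - 0.05465i)|10⟩ + (0.7418 - 0.4338i)|11⟩

amp(|b₁b₂…⟩) = product of the factor amplitudes for bits b₁, b₂, …; only kets whose every factor amplitude is nonzero survive.
|00⟩: (1/2)(0.125) = 0.0625
|01⟩: (1/2)(0.9922) = 0.4961
|10⟩: (0.7476 - 0.4372i)(0.125) = (0.09345 - 0.05465i)
|11⟩: (0.7476 - 0.4372i)(0.9922) = (0.7418 - 0.4338i)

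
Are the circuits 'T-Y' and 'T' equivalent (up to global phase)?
No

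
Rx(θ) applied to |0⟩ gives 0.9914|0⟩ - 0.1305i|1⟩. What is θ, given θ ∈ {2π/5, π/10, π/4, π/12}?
π/12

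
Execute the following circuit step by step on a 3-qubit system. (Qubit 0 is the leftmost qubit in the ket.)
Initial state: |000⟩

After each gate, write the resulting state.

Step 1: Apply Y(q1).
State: i|010⟩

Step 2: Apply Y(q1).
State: |000⟩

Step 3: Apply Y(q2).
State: i|001⟩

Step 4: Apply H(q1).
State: (1/√2)i|001⟩ + (1/√2)i|011⟩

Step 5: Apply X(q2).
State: (1/√2)i|000⟩ + (1/√2)i|010⟩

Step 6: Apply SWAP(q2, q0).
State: (1/√2)i|000⟩ + (1/√2)i|010⟩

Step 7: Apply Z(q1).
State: (1/√2)i|000⟩ - (1/√2)i|010⟩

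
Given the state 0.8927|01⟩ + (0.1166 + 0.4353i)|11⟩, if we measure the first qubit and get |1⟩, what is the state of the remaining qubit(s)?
(0.2587 + 0.9659i)|1⟩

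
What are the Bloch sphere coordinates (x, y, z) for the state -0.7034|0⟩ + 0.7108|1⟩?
(-1, 0, -0.01047)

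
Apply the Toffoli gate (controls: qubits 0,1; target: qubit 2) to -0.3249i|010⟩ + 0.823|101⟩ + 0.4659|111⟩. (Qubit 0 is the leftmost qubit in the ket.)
-0.3249i|010⟩ + 0.823|101⟩ + 0.4659|110⟩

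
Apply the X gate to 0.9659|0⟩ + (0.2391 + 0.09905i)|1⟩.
(0.2391 + 0.09905i)|0⟩ + 0.9659|1⟩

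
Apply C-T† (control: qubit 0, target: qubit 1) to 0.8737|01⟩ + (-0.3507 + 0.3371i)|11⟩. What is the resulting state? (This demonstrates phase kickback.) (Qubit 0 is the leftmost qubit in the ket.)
0.8737|01⟩ + (-0.009617 + 0.4863i)|11⟩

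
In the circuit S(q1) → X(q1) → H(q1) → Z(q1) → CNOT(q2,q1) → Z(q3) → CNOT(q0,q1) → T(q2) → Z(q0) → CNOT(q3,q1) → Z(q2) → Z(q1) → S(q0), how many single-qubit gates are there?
10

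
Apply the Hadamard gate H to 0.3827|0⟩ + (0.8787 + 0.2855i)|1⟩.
(0.8919 + 0.2019i)|0⟩ + (-0.3507 - 0.2019i)|1⟩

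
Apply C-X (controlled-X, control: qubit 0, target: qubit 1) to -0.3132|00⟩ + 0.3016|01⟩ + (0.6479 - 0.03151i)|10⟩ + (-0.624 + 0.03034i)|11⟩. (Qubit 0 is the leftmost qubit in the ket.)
-0.3132|00⟩ + 0.3016|01⟩ + (-0.624 + 0.03034i)|10⟩ + (0.6479 - 0.03151i)|11⟩

C-X leaves the control-|0⟩ kets |00⟩, |01⟩ unchanged and applies X to qubit 1 on the control-|1⟩ pair (|10⟩, |11⟩).
X = [[0, 1], [1, 0]].
With a = amp(|10⟩) = (0.6479 - 0.03151i) and b = amp(|11⟩) = (-0.624 + 0.03034i):
new amp(|10⟩) = (1)·b = (-0.624 + 0.03034i)
new amp(|11⟩) = (1)·a = (0.6479 - 0.03151i)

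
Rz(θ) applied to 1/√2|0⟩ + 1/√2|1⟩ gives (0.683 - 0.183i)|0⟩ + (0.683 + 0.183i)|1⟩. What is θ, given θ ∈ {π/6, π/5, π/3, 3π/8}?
π/6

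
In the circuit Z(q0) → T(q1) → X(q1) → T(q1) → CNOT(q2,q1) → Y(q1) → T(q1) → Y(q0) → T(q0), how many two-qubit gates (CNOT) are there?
1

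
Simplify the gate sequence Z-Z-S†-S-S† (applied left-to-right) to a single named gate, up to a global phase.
S†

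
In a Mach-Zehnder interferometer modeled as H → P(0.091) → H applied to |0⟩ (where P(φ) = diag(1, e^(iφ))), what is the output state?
(0.9979 + 0.04544i)|0⟩ + (0.002069 - 0.04544i)|1⟩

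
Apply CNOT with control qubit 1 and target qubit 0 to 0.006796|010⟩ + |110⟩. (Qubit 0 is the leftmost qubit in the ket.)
|010⟩ + 0.006796|110⟩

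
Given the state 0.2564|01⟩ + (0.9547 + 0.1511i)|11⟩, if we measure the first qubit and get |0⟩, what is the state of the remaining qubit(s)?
|1⟩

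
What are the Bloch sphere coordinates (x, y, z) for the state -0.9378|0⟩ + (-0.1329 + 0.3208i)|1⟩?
(0.2493, -0.6017, 0.7589)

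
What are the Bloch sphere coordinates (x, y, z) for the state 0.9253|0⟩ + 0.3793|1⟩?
(0.7019, 0, 0.7123)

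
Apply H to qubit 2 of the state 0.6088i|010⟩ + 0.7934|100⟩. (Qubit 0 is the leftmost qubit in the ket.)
0.4305i|010⟩ + 0.4305i|011⟩ + 0.561|100⟩ + 0.561|101⟩

H on qubit 2 mixes each pair of kets that differ only in qubit 2: amplitudes (a, b) of (|…0…⟩, |…1…⟩) become ((a + b)/√2, (a − b)/√2). Kets absent from the input have amplitude 0.
(|010⟩, |011⟩): (a, b) = (0.6088i, 0) → (0.4305i, 0.4305i)
(|100⟩, |101⟩): (a, b) = (0.7934, 0) → (0.561, 0.561)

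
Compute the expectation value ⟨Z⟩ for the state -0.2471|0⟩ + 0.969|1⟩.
-0.8779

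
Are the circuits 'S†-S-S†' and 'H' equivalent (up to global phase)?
No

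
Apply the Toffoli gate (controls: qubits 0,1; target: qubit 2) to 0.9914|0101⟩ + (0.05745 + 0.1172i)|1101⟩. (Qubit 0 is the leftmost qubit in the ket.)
0.9914|0101⟩ + (0.05745 + 0.1172i)|1111⟩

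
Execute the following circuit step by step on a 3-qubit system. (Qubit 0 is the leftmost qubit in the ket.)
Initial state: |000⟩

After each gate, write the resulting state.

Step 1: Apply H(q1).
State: 1/√2|000⟩ + 1/√2|010⟩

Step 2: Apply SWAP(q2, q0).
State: 1/√2|000⟩ + 1/√2|010⟩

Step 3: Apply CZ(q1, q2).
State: 1/√2|000⟩ + 1/√2|010⟩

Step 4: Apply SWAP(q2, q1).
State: 1/√2|000⟩ + 1/√2|001⟩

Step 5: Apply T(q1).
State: 1/√2|000⟩ + 1/√2|001⟩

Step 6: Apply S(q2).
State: 1/√2|000⟩ + (1/√2)i|001⟩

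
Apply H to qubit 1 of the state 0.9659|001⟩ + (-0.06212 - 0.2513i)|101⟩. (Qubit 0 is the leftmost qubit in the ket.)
0.683|001⟩ + 0.683|011⟩ + (-0.04393 - 0.1777i)|101⟩ + (-0.04393 - 0.1777i)|111⟩

H on qubit 1 mixes each pair of kets that differ only in qubit 1: amplitudes (a, b) of (|…0…⟩, |…1…⟩) become ((a + b)/√2, (a − b)/√2). Kets absent from the input have amplitude 0.
(|001⟩, |011⟩): (a, b) = (0.9659, 0) → (0.683, 0.683)
(|101⟩, |111⟩): (a, b) = ((-0.06212 - 0.2513i), 0) → ((-0.04393 - 0.1777i), (-0.04393 - 0.1777i))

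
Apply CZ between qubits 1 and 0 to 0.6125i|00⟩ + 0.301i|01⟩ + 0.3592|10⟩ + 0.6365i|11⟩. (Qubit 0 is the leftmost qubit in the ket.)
0.6125i|00⟩ + 0.301i|01⟩ + 0.3592|10⟩ - 0.6365i|11⟩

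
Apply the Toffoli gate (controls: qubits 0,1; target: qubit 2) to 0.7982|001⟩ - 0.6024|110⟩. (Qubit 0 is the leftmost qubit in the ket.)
0.7982|001⟩ - 0.6024|111⟩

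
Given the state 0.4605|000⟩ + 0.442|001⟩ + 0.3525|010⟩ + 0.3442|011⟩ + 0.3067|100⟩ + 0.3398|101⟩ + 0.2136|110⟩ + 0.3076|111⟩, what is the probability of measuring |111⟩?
0.09462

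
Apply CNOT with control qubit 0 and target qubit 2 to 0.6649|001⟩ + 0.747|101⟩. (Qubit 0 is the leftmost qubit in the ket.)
0.6649|001⟩ + 0.747|100⟩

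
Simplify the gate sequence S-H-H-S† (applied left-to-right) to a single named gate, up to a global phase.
I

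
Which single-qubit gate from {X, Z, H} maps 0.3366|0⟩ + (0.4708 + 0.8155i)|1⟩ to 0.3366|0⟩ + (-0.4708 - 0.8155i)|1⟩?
Z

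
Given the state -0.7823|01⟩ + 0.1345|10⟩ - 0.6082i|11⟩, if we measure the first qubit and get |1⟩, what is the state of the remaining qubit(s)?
0.2159|0⟩ - 0.9764i|1⟩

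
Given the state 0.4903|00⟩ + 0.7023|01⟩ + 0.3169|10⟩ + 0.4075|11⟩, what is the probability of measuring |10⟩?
0.1004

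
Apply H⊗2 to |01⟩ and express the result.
1/2|00⟩ - 1/2|01⟩ + 1/2|10⟩ - 1/2|11⟩

H⊗2 gives amp(|y⟩) = (1/2) Σ_x (−1)^(x·y) amp(|x⟩), where x·y is the number of positions in which both x and y have a 1.
|00⟩: (1)/2 = 1/2
|01⟩: (-1)/2 = -1/2
|10⟩: (1)/2 = 1/2
|11⟩: (-1)/2 = -1/2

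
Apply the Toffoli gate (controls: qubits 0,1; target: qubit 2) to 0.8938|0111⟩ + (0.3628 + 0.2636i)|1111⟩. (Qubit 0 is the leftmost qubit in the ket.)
0.8938|0111⟩ + (0.3628 + 0.2636i)|1101⟩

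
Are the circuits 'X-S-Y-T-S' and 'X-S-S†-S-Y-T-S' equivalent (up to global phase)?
Yes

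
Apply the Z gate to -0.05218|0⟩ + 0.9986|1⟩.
-0.05218|0⟩ - 0.9986|1⟩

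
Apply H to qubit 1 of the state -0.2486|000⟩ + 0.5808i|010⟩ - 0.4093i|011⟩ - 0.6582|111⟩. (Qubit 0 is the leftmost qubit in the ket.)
(-0.1758 + 0.4107i)|000⟩ - 0.2894i|001⟩ + (-0.1758 - 0.4107i)|010⟩ + 0.2894i|011⟩ - 0.4654|101⟩ + 0.4654|111⟩

H on qubit 1 mixes each pair of kets that differ only in qubit 1: amplitudes (a, b) of (|…0…⟩, |…1…⟩) become ((a + b)/√2, (a − b)/√2). Kets absent from the input have amplitude 0.
(|000⟩, |010⟩): (a, b) = (-0.2486, 0.5808i) → ((-0.1758 + 0.4107i), (-0.1758 - 0.4107i))
(|001⟩, |011⟩): (a, b) = (0, -0.4093i) → (-0.2894i, 0.2894i)
(|101⟩, |111⟩): (a, b) = (0, -0.6582) → (-0.4654, 0.4654)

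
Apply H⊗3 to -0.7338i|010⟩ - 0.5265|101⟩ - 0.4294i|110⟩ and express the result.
(-0.1861 - 0.4113i)|000⟩ + (0.1861 - 0.4113i)|001⟩ + (-0.1861 + 0.4113i)|010⟩ + (0.1861 + 0.4113i)|011⟩ + (0.1861 - 0.1076i)|100⟩ + (-0.1861 - 0.1076i)|101⟩ + (0.1861 + 0.1076i)|110⟩ + (-0.1861 + 0.1076i)|111⟩

H⊗3 gives amp(|y⟩) = (1/2√2) Σ_x (−1)^(x·y) amp(|x⟩), where x·y is the number of positions in which both x and y have a 1.
|000⟩: (-0.7338i - 0.5265 - 0.4294i)/(2√2) = (-0.1861 - 0.4113i)
|001⟩: (-0.7338i + 0.5265 - 0.4294i)/(2√2) = (0.1861 - 0.4113i)
|010⟩: (0.7338i - 0.5265 + 0.4294i)/(2√2) = (-0.1861 + 0.4113i)
|011⟩: (0.7338i + 0.5265 + 0.4294i)/(2√2) = (0.1861 + 0.4113i)
|100⟩: (-0.7338i + 0.5265 + 0.4294i)/(2√2) = (0.1861 - 0.1076i)
|101⟩: (-0.7338i - 0.5265 + 0.4294i)/(2√2) = (-0.1861 - 0.1076i)
|110⟩: (0.7338i + 0.5265 - 0.4294i)/(2√2) = (0.1861 + 0.1076i)
|111⟩: (0.7338i - 0.5265 - 0.4294i)/(2√2) = (-0.1861 + 0.1076i)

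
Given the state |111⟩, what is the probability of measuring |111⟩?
1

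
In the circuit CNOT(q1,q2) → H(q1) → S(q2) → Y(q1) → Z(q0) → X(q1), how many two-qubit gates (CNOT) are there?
1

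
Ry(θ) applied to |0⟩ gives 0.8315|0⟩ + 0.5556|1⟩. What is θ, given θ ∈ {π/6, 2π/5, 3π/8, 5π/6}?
3π/8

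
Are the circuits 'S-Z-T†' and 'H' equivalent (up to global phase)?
No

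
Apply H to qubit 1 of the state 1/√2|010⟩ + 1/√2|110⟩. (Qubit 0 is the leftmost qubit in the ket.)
1/2|000⟩ - 1/2|010⟩ + 1/2|100⟩ - 1/2|110⟩

H on qubit 1 mixes each pair of kets that differ only in qubit 1: amplitudes (a, b) of (|…0…⟩, |…1…⟩) become ((a + b)/√2, (a − b)/√2). Kets absent from the input have amplitude 0.
(|000⟩, |010⟩): (a, b) = (0, 1/√2) → (1/2, -1/2)
(|100⟩, |110⟩): (a, b) = (0, 1/√2) → (1/2, -1/2)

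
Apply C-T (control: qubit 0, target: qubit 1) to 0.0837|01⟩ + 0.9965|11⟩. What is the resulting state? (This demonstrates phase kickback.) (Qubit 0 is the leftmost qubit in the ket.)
0.0837|01⟩ + (0.7046 + 0.7046i)|11⟩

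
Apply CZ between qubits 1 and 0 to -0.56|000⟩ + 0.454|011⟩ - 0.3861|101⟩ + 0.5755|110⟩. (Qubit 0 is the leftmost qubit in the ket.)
-0.56|000⟩ + 0.454|011⟩ - 0.3861|101⟩ - 0.5755|110⟩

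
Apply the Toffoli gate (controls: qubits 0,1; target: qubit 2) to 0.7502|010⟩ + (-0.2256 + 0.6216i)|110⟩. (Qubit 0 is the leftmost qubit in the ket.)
0.7502|010⟩ + (-0.2256 + 0.6216i)|111⟩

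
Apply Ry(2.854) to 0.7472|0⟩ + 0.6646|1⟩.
-0.5507|0⟩ + 0.8347|1⟩

Ry(2.854) = [[cos(θ/2), −sin(θ/2)], [sin(θ/2), cos(θ/2)]]; θ = 2.854, cos(θ/2) ≈ 0.143301, sin(θ/2) ≈ 0.989679.
With a = amp(|0⟩) = 0.7472 and b = amp(|1⟩) = 0.6646:
new amp(|0⟩) = (0.143301)·a + (-0.989679)·b = -0.5507
new amp(|1⟩) = (0.989679)·a + (0.143301)·b = 0.8347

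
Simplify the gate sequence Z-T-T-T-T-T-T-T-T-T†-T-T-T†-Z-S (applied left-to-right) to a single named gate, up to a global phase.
S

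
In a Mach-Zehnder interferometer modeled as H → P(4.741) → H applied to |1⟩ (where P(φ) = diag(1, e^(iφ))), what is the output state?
(0.4857 + 0.4998i)|0⟩ + (0.5143 - 0.4998i)|1⟩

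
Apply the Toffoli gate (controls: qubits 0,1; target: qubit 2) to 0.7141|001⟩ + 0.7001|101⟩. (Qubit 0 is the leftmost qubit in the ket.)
0.7141|001⟩ + 0.7001|101⟩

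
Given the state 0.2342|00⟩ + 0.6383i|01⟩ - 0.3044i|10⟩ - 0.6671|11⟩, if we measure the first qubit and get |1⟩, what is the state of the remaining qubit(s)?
-0.4151i|0⟩ - 0.9098|1⟩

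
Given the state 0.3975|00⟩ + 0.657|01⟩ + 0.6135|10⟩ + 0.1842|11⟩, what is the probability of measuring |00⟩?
0.158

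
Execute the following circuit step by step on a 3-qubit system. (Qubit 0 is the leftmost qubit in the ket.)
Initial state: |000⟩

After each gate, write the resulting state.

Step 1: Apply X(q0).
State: |100⟩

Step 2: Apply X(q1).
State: |110⟩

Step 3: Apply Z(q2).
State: |110⟩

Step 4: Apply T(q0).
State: (1/√2 + (1/√2)i)|110⟩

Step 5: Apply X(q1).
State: (1/√2 + (1/√2)i)|100⟩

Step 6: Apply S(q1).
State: (1/√2 + (1/√2)i)|100⟩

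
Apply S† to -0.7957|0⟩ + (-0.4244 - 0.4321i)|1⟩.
-0.7957|0⟩ + (-0.4321 + 0.4244i)|1⟩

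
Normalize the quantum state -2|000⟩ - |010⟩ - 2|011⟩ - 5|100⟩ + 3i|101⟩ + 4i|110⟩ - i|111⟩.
-0.2582|000⟩ - 0.1291|010⟩ - 0.2582|011⟩ - 0.6455|100⟩ + 0.3873i|101⟩ + 0.5164i|110⟩ - 0.1291i|111⟩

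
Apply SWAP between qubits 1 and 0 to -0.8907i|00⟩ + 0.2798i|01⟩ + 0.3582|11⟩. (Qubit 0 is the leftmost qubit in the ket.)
-0.8907i|00⟩ + 0.2798i|10⟩ + 0.3582|11⟩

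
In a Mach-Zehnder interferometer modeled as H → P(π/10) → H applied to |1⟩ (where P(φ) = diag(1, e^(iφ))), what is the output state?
(0.02447 - 0.1545i)|0⟩ + (0.9755 + 0.1545i)|1⟩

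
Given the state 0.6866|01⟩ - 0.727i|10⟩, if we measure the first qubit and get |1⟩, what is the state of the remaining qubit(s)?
-i|0⟩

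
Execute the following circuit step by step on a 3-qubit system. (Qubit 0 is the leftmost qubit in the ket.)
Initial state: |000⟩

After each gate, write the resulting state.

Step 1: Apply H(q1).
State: 1/√2|000⟩ + 1/√2|010⟩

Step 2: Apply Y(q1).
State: -(1/√2)i|000⟩ + (1/√2)i|010⟩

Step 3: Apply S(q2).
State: -(1/√2)i|000⟩ + (1/√2)i|010⟩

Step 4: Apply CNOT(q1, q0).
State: -(1/√2)i|000⟩ + (1/√2)i|110⟩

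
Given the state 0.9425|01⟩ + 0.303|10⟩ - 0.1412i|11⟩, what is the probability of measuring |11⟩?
0.01994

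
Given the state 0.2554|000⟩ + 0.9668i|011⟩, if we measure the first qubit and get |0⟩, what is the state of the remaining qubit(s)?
0.2554|00⟩ + 0.9668i|11⟩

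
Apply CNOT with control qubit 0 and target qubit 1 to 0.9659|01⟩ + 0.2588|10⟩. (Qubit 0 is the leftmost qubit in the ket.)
0.9659|01⟩ + 0.2588|11⟩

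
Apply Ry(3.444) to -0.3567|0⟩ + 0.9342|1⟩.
-0.8698|0⟩ - 0.4933|1⟩

Ry(3.444) = [[cos(θ/2), −sin(θ/2)], [sin(θ/2), cos(θ/2)]]; θ = 3.444, cos(θ/2) ≈ -0.150628, sin(θ/2) ≈ 0.98859.
With a = amp(|0⟩) = -0.3567 and b = amp(|1⟩) = 0.9342:
new amp(|0⟩) = (-0.150628)·a + (-0.98859)·b = -0.8698
new amp(|1⟩) = (0.98859)·a + (-0.150628)·b = -0.4933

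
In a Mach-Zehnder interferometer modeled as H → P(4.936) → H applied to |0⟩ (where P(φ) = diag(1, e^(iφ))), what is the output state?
(0.6109 - 0.4876i)|0⟩ + (0.3891 + 0.4876i)|1⟩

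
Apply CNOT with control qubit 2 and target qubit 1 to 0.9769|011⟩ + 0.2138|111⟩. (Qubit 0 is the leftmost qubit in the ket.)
0.9769|001⟩ + 0.2138|101⟩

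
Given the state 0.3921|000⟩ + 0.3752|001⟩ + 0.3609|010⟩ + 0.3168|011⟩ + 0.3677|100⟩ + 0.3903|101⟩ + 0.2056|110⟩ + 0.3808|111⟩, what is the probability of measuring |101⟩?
0.1523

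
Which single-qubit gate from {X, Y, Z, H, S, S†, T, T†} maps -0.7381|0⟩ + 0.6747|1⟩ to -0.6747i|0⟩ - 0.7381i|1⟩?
Y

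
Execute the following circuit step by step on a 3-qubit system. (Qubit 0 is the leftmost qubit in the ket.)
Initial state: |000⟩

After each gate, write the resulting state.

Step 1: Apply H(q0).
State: 1/√2|000⟩ + 1/√2|100⟩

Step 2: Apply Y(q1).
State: (1/√2)i|010⟩ + (1/√2)i|110⟩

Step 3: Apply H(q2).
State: (1/2)i|010⟩ + (1/2)i|011⟩ + (1/2)i|110⟩ + (1/2)i|111⟩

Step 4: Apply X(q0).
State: (1/2)i|010⟩ + (1/2)i|011⟩ + (1/2)i|110⟩ + (1/2)i|111⟩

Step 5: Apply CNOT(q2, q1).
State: (1/2)i|001⟩ + (1/2)i|010⟩ + (1/2)i|101⟩ + (1/2)i|110⟩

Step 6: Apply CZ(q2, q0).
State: (1/2)i|001⟩ + (1/2)i|010⟩ - (1/2)i|101⟩ + (1/2)i|110⟩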